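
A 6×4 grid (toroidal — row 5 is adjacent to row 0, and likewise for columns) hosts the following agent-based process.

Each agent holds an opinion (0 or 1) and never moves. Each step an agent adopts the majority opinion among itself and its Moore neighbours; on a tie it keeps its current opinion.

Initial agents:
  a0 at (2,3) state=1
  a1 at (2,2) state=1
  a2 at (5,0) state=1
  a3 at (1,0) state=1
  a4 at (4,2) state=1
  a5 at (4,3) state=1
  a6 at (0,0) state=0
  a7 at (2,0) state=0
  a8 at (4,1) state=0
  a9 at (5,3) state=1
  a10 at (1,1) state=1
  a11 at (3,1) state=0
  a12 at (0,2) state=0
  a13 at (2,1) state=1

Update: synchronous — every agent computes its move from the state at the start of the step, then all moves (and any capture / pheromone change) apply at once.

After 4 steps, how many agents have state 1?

14

t=1: a0@(2,3):1 a1@(2,2):1 a2@(5,0):1 a3@(1,0):1 a4@(4,2):1 a5@(4,3):1 a6@(0,0):1 a7@(2,0):1 a8@(4,1):0 a9@(5,3):1 a10@(1,1):1 a11@(3,1):0 a12@(0,2):1 a13@(2,1):1
t=2: a0@(2,3):1 a1@(2,2):1 a2@(5,0):1 a3@(1,0):1 a4@(4,2):1 a5@(4,3):1 a6@(0,0):1 a7@(2,0):1 a8@(4,1):0 a9@(5,3):1 a10@(1,1):1 a11@(3,1):1 a12@(0,2):1 a13@(2,1):1
t=3: a0@(2,3):1 a1@(2,2):1 a2@(5,0):1 a3@(1,0):1 a4@(4,2):1 a5@(4,3):1 a6@(0,0):1 a7@(2,0):1 a8@(4,1):1 a9@(5,3):1 a10@(1,1):1 a11@(3,1):1 a12@(0,2):1 a13@(2,1):1
t=4: (unchanged — steady state)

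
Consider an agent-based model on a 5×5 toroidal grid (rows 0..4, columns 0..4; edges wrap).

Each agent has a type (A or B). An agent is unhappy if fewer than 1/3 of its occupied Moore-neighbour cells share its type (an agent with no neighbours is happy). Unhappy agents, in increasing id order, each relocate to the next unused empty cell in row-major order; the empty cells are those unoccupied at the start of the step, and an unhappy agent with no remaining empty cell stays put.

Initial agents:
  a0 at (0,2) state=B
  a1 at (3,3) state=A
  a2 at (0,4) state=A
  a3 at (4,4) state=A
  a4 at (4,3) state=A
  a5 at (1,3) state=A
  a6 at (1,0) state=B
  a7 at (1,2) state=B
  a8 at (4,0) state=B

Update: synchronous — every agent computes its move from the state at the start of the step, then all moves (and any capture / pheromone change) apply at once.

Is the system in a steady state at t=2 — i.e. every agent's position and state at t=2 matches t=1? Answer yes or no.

yes

t=1: a0@(0,2):B a1@(3,3):A a2@(0,4):A a3@(4,4):A a4@(4,3):A a5@(1,3):A a6@(0,0):B a7@(1,2):B a8@(0,1):B
t=2: (unchanged — steady state)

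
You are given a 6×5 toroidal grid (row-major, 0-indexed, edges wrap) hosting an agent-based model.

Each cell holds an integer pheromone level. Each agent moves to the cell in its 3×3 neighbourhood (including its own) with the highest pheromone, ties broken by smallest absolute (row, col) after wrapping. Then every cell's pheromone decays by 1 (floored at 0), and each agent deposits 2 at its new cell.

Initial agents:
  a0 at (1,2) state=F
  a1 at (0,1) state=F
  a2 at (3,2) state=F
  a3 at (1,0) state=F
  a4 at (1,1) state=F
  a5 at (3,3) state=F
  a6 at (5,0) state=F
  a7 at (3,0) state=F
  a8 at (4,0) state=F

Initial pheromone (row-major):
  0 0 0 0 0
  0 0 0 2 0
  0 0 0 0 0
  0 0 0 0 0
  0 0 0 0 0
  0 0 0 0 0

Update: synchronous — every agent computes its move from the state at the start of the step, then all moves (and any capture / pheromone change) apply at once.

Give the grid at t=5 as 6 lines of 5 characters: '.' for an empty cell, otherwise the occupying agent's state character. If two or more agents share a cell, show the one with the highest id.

t=1: a0@(1,3) a1@(0,0) a2@(2,1) a3@(0,0) a4@(0,0) a5@(2,2) a6@(0,0) a7@(2,0) a8@(3,0) | pheromone: 8 0 0 0 0 / 0 0 0 3 0 / 2 2 2 0 0 / 2 0 0 0 0 / 0 0 0 0 0 / 0 0 0 0 0
t=2: a0@(1,3) a1@(0,0) a2@(2,0) a3@(0,0) a4@(0,0) a5@(1,3) a6@(0,0) a7@(2,0) a8@(2,0) | pheromone: 15 0 0 0 0 / 0 0 0 6 0 / 7 1 1 0 0 / 1 0 0 0 0 / 0 0 0 0 0 / 0 0 0 0 0
t=3: a0@(1,3) a1@(0,0) a2@(2,0) a3@(0,0) a4@(0,0) a5@(1,3) a6@(0,0) a7@(2,0) a8@(2,0) | pheromone: 22 0 0 0 0 / 0 0 0 9 0 / 12 0 0 0 0 / 0 0 0 0 0 / 0 0 0 0 0 / 0 0 0 0 0
t=4: a0@(1,3) a1@(0,0) a2@(2,0) a3@(0,0) a4@(0,0) a5@(1,3) a6@(0,0) a7@(2,0) a8@(2,0) | pheromone: 29 0 0 0 0 / 0 0 0 12 0 / 17 0 0 0 0 / 0 0 0 0 0 / 0 0 0 0 0 / 0 0 0 0 0
t=5: a0@(1,3) a1@(0,0) a2@(2,0) a3@(0,0) a4@(0,0) a5@(1,3) a6@(0,0) a7@(2,0) a8@(2,0) | pheromone: 36 0 0 0 0 / 0 0 0 15 0 / 22 0 0 0 0 / 0 0 0 0 0 / 0 0 0 0 0 / 0 0 0 0 0

F....
...F.
F....
.....
.....
.....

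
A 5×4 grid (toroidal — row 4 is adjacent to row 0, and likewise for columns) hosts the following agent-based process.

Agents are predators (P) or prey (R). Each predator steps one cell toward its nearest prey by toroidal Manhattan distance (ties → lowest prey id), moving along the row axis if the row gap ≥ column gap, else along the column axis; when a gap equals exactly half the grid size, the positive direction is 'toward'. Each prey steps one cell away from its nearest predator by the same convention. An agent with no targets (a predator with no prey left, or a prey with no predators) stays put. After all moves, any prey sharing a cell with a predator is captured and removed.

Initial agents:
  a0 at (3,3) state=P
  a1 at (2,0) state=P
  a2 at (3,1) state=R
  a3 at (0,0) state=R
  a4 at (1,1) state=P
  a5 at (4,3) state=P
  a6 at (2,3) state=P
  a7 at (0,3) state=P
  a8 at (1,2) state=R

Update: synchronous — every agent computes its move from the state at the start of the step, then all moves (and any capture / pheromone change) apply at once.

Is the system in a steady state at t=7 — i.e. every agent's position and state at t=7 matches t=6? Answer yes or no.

t=1: a0@(3,0):P a1@(3,0):P a3@(0,1):R a4@(1,2):P a5@(0,3):P a6@(1,3):P a7@(0,0):P
t=2: a0@(4,0):P a1@(4,0):P a4@(0,2):P a5@(0,0):P a6@(1,0):P a7@(0,1):P
t=3: (unchanged — steady state)

yes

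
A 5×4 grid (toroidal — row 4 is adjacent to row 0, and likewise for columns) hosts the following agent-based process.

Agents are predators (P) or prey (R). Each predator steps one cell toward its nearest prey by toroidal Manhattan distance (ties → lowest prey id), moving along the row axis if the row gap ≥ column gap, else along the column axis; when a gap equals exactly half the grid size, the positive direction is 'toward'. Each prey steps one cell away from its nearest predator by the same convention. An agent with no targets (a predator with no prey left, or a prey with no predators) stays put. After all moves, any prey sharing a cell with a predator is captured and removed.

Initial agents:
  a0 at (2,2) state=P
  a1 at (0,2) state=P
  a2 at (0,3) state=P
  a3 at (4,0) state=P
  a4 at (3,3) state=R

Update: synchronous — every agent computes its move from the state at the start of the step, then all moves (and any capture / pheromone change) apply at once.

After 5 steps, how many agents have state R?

0

t=1: a0@(3,2):P a1@(4,2):P a2@(4,3):P a3@(3,0):P
t=2: (unchanged — steady state)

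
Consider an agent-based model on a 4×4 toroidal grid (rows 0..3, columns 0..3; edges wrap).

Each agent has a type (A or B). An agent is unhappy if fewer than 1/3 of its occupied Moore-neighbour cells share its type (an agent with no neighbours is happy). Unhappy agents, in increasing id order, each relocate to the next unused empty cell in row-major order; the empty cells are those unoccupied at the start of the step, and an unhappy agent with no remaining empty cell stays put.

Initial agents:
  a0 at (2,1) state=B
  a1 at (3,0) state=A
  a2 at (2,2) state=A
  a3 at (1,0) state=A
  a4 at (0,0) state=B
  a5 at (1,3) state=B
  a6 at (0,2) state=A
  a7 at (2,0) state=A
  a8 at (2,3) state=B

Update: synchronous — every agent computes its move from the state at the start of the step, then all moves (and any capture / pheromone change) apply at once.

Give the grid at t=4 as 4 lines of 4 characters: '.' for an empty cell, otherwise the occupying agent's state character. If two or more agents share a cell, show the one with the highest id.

BBA.
BAA.
AA..
..B.

t=1: a0@(0,1):B a1@(0,3):A a2@(1,1):A a3@(1,2):A a4@(0,0):B a5@(1,3):B a6@(3,1):A a7@(2,0):A a8@(3,2):B
t=2: a0@(0,1):B a1@(0,2):A a2@(1,1):A a3@(1,2):A a4@(0,0):B a5@(1,0):B a6@(2,1):A a7@(2,0):A a8@(3,2):B
t=3: (unchanged — steady state)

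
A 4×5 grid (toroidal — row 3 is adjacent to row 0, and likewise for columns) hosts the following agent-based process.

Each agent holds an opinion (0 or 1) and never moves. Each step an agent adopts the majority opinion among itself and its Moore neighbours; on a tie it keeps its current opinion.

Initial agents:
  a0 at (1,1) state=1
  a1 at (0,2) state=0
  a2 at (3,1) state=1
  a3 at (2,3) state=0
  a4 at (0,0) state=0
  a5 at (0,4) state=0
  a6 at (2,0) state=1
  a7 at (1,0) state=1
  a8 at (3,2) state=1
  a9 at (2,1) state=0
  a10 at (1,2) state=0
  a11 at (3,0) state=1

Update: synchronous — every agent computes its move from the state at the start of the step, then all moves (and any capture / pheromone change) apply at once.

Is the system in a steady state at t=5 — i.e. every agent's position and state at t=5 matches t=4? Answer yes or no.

t=1: a0@(1,1):0 a1@(0,2):1 a2@(3,1):1 a3@(2,3):0 a4@(0,0):1 a5@(0,4):0 a6@(2,0):1 a7@(1,0):1 a8@(3,2):0 a9@(2,1):1 a10@(1,2):0 a11@(3,0):1
t=2: a0@(1,1):1 a1@(0,2):0 a2@(3,1):1 a3@(2,3):0 a4@(0,0):1 a5@(0,4):1 a6@(2,0):1 a7@(1,0):1 a8@(3,2):1 a9@(2,1):1 a10@(1,2):0 a11@(3,0):1
t=3: a0@(1,1):1 a1@(0,2):1 a2@(3,1):1 a3@(2,3):0 a4@(0,0):1 a5@(0,4):1 a6@(2,0):1 a7@(1,0):1 a8@(3,2):1 a9@(2,1):1 a10@(1,2):0 a11@(3,0):1
t=4: a0@(1,1):1 a1@(0,2):1 a2@(3,1):1 a3@(2,3):0 a4@(0,0):1 a5@(0,4):1 a6@(2,0):1 a7@(1,0):1 a8@(3,2):1 a9@(2,1):1 a10@(1,2):1 a11@(3,0):1
t=5: a0@(1,1):1 a1@(0,2):1 a2@(3,1):1 a3@(2,3):1 a4@(0,0):1 a5@(0,4):1 a6@(2,0):1 a7@(1,0):1 a8@(3,2):1 a9@(2,1):1 a10@(1,2):1 a11@(3,0):1

no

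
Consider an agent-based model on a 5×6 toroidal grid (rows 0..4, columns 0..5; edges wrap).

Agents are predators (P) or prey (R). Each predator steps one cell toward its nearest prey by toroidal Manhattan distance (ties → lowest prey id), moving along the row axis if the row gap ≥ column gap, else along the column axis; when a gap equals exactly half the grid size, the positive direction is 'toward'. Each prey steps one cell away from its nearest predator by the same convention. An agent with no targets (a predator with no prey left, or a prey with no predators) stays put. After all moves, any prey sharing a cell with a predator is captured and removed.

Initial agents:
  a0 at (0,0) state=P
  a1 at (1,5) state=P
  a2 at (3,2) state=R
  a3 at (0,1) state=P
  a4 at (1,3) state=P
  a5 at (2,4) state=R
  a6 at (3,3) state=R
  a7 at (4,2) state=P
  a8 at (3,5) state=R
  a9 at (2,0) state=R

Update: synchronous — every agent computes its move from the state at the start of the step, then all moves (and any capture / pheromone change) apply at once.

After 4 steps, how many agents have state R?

t=1: a0@(1,0):P a1@(2,5):P a2@(2,2):R a3@(4,1):P a4@(2,3):P a5@(3,4):R a6@(4,3):R a7@(3,2):P a8@(4,5):R a9@(3,0):R
t=2: a0@(2,0):P a1@(3,5):P a2@(2,1):R a3@(4,2):P a4@(2,2):P a5@(4,4):R a6@(4,4):R a7@(2,2):P a8@(0,5):R a9@(4,0):R
t=3: a0@(2,1):P a1@(4,5):P a2@(2,2):R a3@(4,3):P a4@(2,1):P a5@(0,4):R a6@(0,4):R a7@(2,1):P a8@(1,5):R a9@(0,0):R
t=4: a0@(2,2):P a1@(0,5):P a2@(2,3):R a3@(0,3):P a4@(2,2):P a5@(1,4):R a6@(1,4):R a7@(2,2):P a8@(2,5):R a9@(1,0):R

5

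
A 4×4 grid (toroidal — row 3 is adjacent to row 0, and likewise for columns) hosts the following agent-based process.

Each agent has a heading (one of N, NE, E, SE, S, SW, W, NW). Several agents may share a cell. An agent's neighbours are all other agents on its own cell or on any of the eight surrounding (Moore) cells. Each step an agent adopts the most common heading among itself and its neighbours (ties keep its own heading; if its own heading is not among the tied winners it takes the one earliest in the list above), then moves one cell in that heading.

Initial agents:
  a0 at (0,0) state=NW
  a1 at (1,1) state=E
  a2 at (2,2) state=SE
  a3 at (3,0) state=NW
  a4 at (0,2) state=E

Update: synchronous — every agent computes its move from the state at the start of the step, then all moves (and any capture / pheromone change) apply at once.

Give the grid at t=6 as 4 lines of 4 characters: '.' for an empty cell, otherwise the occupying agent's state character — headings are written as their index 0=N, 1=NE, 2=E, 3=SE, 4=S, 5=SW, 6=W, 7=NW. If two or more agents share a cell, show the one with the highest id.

t=1: a0@(3,3):NW a1@(1,2):E a2@(3,3):SE a3@(2,3):NW a4@(0,3):E
t=2: a0@(2,2):NW a1@(1,3):E a2@(2,2):NW a3@(1,2):NW a4@(0,0):E
t=3: a0@(1,1):NW a1@(0,2):NW a2@(1,1):NW a3@(0,1):NW a4@(0,1):E
t=4: a0@(0,0):NW a1@(3,1):NW a2@(0,0):NW a3@(3,0):NW a4@(3,0):NW
t=5: a0@(3,3):NW a1@(2,0):NW a2@(3,3):NW a3@(2,3):NW a4@(2,3):NW
t=6: a0@(2,2):NW a1@(1,3):NW a2@(2,2):NW a3@(1,2):NW a4@(1,2):NW

....
..77
..7.
....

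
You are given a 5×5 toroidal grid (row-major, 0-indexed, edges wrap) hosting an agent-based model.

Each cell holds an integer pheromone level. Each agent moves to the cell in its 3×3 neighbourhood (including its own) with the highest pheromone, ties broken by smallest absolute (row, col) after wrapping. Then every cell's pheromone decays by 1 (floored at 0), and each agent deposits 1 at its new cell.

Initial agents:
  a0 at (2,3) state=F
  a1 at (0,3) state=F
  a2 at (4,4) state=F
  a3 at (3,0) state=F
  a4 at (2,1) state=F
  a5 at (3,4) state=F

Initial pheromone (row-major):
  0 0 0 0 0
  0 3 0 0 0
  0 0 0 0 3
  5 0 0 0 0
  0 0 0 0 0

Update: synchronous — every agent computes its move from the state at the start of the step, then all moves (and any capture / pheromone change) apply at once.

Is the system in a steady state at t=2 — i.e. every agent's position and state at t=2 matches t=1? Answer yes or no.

no

t=1: a0@(2,4) a1@(0,2) a2@(3,0) a3@(3,0) a4@(3,0) a5@(3,0) | pheromone: 0 0 1 0 0 / 0 2 0 0 0 / 0 0 0 0 3 / 8 0 0 0 0 / 0 0 0 0 0
t=2: a0@(3,0) a1@(1,1) a2@(3,0) a3@(3,0) a4@(3,0) a5@(3,0) | pheromone: 0 0 0 0 0 / 0 2 0 0 0 / 0 0 0 0 2 / 12 0 0 0 0 / 0 0 0 0 0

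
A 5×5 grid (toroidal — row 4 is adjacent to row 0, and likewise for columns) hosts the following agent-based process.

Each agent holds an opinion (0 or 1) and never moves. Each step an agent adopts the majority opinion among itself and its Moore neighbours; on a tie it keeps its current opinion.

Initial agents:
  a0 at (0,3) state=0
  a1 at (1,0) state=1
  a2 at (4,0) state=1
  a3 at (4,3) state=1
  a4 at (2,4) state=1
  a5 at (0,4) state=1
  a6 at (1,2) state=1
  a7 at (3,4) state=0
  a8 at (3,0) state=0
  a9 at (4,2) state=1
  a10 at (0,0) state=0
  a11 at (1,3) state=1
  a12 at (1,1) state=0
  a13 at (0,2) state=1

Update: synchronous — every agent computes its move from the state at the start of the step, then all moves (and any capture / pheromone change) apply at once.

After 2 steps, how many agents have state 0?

t=1: a0@(0,3):1 a1@(1,0):1 a2@(4,0):0 a3@(4,3):1 a4@(2,4):1 a5@(0,4):1 a6@(1,2):1 a7@(3,4):1 a8@(3,0):0 a9@(4,2):1 a10@(0,0):1 a11@(1,3):1 a12@(1,1):1 a13@(0,2):1
t=2: a0@(0,3):1 a1@(1,0):1 a2@(4,0):1 a3@(4,3):1 a4@(2,4):1 a5@(0,4):1 a6@(1,2):1 a7@(3,4):1 a8@(3,0):0 a9@(4,2):1 a10@(0,0):1 a11@(1,3):1 a12@(1,1):1 a13@(0,2):1

1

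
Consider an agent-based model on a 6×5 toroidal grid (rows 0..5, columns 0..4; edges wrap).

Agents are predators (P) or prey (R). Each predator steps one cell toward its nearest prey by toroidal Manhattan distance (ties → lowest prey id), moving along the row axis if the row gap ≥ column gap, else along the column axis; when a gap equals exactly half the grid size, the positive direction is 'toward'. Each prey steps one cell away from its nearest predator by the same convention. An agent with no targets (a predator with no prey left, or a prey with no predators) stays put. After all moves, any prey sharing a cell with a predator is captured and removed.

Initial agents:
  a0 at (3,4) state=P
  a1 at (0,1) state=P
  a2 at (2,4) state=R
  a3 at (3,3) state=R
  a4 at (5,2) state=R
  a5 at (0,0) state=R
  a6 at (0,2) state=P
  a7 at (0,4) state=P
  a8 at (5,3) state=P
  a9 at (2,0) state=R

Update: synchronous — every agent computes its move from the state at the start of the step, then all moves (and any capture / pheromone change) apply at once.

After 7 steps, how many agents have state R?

t=1: a0@(2,4):P a1@(0,0):P a2@(1,4):R a3@(3,2):R a4@(4,2):R a5@(0,4):R a6@(5,2):P a7@(0,0):P a8@(5,2):P a9@(1,0):R
t=2: a0@(1,4):P a1@(0,4):P a3@(2,2):R a4@(3,2):R a5@(0,3):R a6@(4,2):P a7@(0,4):P a8@(4,2):P a9@(2,0):R
t=3: a0@(0,4):P a1@(0,3):P a3@(1,2):R a4@(2,2):R a5@(0,2):R a6@(3,2):P a7@(0,3):P a8@(3,2):P a9@(3,0):R
t=4: a0@(0,3):P a1@(0,2):P a4@(1,2):R a5@(0,1):R a6@(2,2):P a7@(0,2):P a8@(2,2):P a9@(3,4):R
t=5: a0@(1,3):P a1@(1,2):P a4@(2,2):R a5@(0,0):R a6@(1,2):P a7@(1,2):P a8@(1,2):P a9@(3,0):R
t=6: a0@(2,3):P a1@(2,2):P a4@(3,2):R a5@(0,1):R a6@(2,2):P a7@(2,2):P a8@(2,2):P a9@(4,0):R
t=7: a0@(3,3):P a1@(3,2):P a4@(4,2):R a5@(5,1):R a6@(3,2):P a7@(3,2):P a8@(3,2):P a9@(5,0):R

3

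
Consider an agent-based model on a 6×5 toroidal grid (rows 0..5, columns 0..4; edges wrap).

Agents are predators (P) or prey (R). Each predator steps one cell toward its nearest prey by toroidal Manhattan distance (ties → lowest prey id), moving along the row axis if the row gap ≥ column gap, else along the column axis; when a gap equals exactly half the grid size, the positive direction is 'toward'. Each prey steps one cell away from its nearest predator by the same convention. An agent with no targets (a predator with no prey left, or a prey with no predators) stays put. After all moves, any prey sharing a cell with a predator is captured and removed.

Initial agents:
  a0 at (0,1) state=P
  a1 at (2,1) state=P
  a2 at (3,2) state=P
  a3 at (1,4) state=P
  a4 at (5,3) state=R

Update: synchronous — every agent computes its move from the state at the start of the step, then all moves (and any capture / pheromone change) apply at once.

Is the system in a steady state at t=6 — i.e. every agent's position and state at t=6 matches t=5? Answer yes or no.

t=1: a0@(0,2):P a1@(3,1):P a2@(4,2):P a3@(0,4):P a4@(5,4):R
t=2: a0@(0,3):P a1@(4,1):P a2@(4,3):P a3@(5,4):P a4@(4,4):R
t=3: a0@(5,3):P a1@(4,0):P a2@(4,4):P a3@(4,4):P
t=4: (unchanged — steady state)

yes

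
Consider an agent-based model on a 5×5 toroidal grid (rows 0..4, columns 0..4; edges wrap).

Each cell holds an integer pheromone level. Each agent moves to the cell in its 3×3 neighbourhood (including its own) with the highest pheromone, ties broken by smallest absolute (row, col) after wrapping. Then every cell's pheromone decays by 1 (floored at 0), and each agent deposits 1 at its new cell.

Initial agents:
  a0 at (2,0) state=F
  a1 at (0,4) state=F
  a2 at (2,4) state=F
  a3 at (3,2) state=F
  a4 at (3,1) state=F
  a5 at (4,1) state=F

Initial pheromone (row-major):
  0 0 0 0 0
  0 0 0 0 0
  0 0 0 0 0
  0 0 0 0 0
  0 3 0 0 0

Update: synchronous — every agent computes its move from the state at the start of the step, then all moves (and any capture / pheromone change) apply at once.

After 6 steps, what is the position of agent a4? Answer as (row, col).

(4, 1)

t=1: a0@(1,0) a1@(0,0) a2@(1,0) a3@(4,1) a4@(4,1) a5@(4,1) | pheromone: 1 0 0 0 0 / 2 0 0 0 0 / 0 0 0 0 0 / 0 0 0 0 0 / 0 5 0 0 0
t=2: a0@(1,0) a1@(4,1) a2@(1,0) a3@(4,1) a4@(4,1) a5@(4,1) | pheromone: 0 0 0 0 0 / 3 0 0 0 0 / 0 0 0 0 0 / 0 0 0 0 0 / 0 8 0 0 0
t=3: a0@(1,0) a1@(4,1) a2@(1,0) a3@(4,1) a4@(4,1) a5@(4,1) | pheromone: 0 0 0 0 0 / 4 0 0 0 0 / 0 0 0 0 0 / 0 0 0 0 0 / 0 11 0 0 0
t=4: a0@(1,0) a1@(4,1) a2@(1,0) a3@(4,1) a4@(4,1) a5@(4,1) | pheromone: 0 0 0 0 0 / 5 0 0 0 0 / 0 0 0 0 0 / 0 0 0 0 0 / 0 14 0 0 0
t=5: a0@(1,0) a1@(4,1) a2@(1,0) a3@(4,1) a4@(4,1) a5@(4,1) | pheromone: 0 0 0 0 0 / 6 0 0 0 0 / 0 0 0 0 0 / 0 0 0 0 0 / 0 17 0 0 0
t=6: a0@(1,0) a1@(4,1) a2@(1,0) a3@(4,1) a4@(4,1) a5@(4,1) | pheromone: 0 0 0 0 0 / 7 0 0 0 0 / 0 0 0 0 0 / 0 0 0 0 0 / 0 20 0 0 0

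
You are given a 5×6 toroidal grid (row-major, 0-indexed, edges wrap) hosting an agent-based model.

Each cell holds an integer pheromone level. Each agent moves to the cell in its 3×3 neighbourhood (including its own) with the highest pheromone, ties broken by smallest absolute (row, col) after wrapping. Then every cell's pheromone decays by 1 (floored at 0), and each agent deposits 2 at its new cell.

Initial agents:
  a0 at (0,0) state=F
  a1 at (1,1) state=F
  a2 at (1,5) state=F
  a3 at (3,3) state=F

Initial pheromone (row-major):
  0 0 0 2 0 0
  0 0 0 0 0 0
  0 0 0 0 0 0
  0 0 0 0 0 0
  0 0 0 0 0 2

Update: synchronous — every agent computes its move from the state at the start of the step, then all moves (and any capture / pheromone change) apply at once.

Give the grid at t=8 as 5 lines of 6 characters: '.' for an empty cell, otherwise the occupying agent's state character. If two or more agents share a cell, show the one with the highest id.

F.....
......
..F...
......
......

t=1: a0@(4,5) a1@(0,0) a2@(0,0) a3@(2,2) | pheromone: 4 0 0 1 0 0 / 0 0 0 0 0 0 / 0 0 2 0 0 0 / 0 0 0 0 0 0 / 0 0 0 0 0 3
t=2: a0@(0,0) a1@(0,0) a2@(0,0) a3@(2,2) | pheromone: 9 0 0 0 0 0 / 0 0 0 0 0 0 / 0 0 3 0 0 0 / 0 0 0 0 0 0 / 0 0 0 0 0 2
t=3: a0@(0,0) a1@(0,0) a2@(0,0) a3@(2,2) | pheromone: 14 0 0 0 0 0 / 0 0 0 0 0 0 / 0 0 4 0 0 0 / 0 0 0 0 0 0 / 0 0 0 0 0 1
t=4: a0@(0,0) a1@(0,0) a2@(0,0) a3@(2,2) | pheromone: 19 0 0 0 0 0 / 0 0 0 0 0 0 / 0 0 5 0 0 0 / 0 0 0 0 0 0 / 0 0 0 0 0 0
t=5: a0@(0,0) a1@(0,0) a2@(0,0) a3@(2,2) | pheromone: 24 0 0 0 0 0 / 0 0 0 0 0 0 / 0 0 6 0 0 0 / 0 0 0 0 0 0 / 0 0 0 0 0 0
t=6: a0@(0,0) a1@(0,0) a2@(0,0) a3@(2,2) | pheromone: 29 0 0 0 0 0 / 0 0 0 0 0 0 / 0 0 7 0 0 0 / 0 0 0 0 0 0 / 0 0 0 0 0 0
t=7: a0@(0,0) a1@(0,0) a2@(0,0) a3@(2,2) | pheromone: 34 0 0 0 0 0 / 0 0 0 0 0 0 / 0 0 8 0 0 0 / 0 0 0 0 0 0 / 0 0 0 0 0 0
t=8: a0@(0,0) a1@(0,0) a2@(0,0) a3@(2,2) | pheromone: 39 0 0 0 0 0 / 0 0 0 0 0 0 / 0 0 9 0 0 0 / 0 0 0 0 0 0 / 0 0 0 0 0 0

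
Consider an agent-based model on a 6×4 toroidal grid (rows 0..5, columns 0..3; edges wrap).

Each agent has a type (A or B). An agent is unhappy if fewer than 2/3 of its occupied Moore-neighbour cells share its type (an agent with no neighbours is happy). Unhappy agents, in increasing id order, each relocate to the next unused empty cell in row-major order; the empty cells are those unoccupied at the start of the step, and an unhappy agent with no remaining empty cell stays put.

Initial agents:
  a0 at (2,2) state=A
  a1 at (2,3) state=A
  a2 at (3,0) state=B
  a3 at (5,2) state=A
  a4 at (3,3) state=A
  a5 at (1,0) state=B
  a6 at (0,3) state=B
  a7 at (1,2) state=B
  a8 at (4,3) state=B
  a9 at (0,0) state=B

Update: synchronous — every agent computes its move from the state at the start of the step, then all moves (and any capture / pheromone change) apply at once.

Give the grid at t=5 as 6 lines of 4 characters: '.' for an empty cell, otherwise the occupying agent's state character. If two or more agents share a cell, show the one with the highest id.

.AA.
BA.A
B...
BB..
..BB
....

t=1: a0@(2,2):A a1@(0,1):A a2@(0,2):B a3@(1,1):A a4@(1,3):A a5@(1,0):B a6@(0,3):B a7@(2,0):B a8@(2,1):B a9@(0,0):B
t=2: a0@(2,2):A a1@(1,2):A a2@(2,3):B a3@(3,0):A a4@(3,1):A a5@(3,2):B a6@(0,3):B a7@(3,3):B a8@(4,0):B a9@(4,1):B
t=3: a0@(0,0):A a1@(0,1):A a2@(0,2):B a3@(1,0):A a4@(1,1):A a5@(1,3):B a6@(2,0):B a7@(2,1):B a8@(4,2):B a9@(4,3):B
t=4: a0@(0,0):A a1@(0,1):A a2@(0,3):B a3@(1,2):A a4@(2,2):A a5@(2,3):B a6@(3,0):B a7@(3,1):B a8@(4,2):B a9@(4,3):B
t=5: a0@(0,2):A a1@(0,1):A a2@(1,0):B a3@(1,1):A a4@(1,3):A a5@(2,0):B a6@(3,0):B a7@(3,1):B a8@(4,2):B a9@(4,3):B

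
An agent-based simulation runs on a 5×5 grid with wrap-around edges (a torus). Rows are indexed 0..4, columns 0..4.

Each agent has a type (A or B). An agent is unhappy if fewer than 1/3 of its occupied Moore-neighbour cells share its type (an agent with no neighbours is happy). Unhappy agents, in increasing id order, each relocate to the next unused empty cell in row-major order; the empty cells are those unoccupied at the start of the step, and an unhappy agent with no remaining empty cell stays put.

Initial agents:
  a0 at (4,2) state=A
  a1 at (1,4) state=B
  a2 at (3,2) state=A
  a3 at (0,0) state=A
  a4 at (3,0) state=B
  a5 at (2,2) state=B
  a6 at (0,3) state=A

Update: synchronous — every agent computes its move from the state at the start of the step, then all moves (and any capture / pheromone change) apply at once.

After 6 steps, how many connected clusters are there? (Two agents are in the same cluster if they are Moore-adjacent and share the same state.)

3

t=1: a0@(4,2):A a1@(0,1):B a2@(3,2):A a3@(0,2):A a4@(3,0):B a5@(0,4):B a6@(0,3):A
t=2: a0@(4,2):A a1@(0,0):B a2@(3,2):A a3@(0,2):A a4@(3,0):B a5@(1,0):B a6@(0,3):A
t=3: (unchanged — steady state)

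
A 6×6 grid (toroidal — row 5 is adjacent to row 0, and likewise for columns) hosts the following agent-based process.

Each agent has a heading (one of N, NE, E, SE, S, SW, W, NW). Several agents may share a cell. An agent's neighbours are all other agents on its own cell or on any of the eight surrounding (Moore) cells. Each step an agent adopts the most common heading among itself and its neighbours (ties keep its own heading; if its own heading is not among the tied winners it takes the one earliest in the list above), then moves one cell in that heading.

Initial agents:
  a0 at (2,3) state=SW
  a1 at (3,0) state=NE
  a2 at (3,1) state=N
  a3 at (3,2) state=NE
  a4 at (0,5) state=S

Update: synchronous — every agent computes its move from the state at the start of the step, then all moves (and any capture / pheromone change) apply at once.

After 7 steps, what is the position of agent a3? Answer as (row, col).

(2, 3)

t=1: a0@(3,2):SW a1@(2,1):NE a2@(2,2):NE a3@(2,3):NE a4@(1,5):S
t=2: a0@(2,3):NE a1@(1,2):NE a2@(1,3):NE a3@(1,4):NE a4@(2,5):S
t=3: a0@(1,4):NE a1@(0,3):NE a2@(0,4):NE a3@(0,5):NE a4@(3,5):S
t=4: a0@(0,5):NE a1@(5,4):NE a2@(5,5):NE a3@(5,0):NE a4@(4,5):S
t=5: a0@(5,0):NE a1@(4,5):NE a2@(4,0):NE a3@(4,1):NE a4@(3,0):NE
t=6: a0@(4,1):NE a1@(3,0):NE a2@(3,1):NE a3@(3,2):NE a4@(2,1):NE
t=7: a0@(3,2):NE a1@(2,1):NE a2@(2,2):NE a3@(2,3):NE a4@(1,2):NE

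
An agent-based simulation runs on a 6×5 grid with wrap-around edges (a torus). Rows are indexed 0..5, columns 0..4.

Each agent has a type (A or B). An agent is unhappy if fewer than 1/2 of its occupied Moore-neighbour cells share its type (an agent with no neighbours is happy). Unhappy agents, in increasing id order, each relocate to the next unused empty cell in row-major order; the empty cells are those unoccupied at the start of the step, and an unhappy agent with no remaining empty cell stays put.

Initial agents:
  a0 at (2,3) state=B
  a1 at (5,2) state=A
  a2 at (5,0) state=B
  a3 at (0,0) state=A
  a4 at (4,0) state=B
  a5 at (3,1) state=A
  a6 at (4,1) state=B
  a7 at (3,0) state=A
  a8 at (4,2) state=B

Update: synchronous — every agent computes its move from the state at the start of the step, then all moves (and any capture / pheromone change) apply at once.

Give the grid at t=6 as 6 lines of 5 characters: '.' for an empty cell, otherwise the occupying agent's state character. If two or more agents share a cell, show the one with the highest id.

t=1: a0@(2,3):B a1@(0,1):A a2@(5,0):B a3@(0,2):A a4@(4,0):B a5@(0,3):A a6@(4,1):B a7@(0,4):A a8@(1,0):B
t=2: a0@(2,3):B a1@(0,0):A a2@(5,0):B a3@(0,2):A a4@(4,0):B a5@(0,3):A a6@(4,1):B a7@(1,1):A a8@(1,2):B
t=3: a0@(2,3):B a1@(0,0):A a2@(5,0):B a3@(0,2):A a4@(4,0):B a5@(0,3):A a6@(4,1):B a7@(1,1):A a8@(0,1):B
t=4: a0@(2,3):B a1@(0,4):A a2@(5,0):B a3@(0,2):A a4@(4,0):B a5@(0,3):A a6@(4,1):B a7@(1,1):A a8@(1,0):B
t=5: a0@(2,3):B a1@(0,0):A a2@(5,0):B a3@(0,2):A a4@(4,0):B a5@(0,3):A a6@(4,1):B a7@(1,1):A a8@(0,1):B
t=6: a0@(2,3):B a1@(0,4):A a2@(5,0):B a3@(0,2):A a4@(4,0):B a5@(0,3):A a6@(4,1):B a7@(1,1):A a8@(1,0):B

..AAA
BA...
...B.
.....
BB...
B....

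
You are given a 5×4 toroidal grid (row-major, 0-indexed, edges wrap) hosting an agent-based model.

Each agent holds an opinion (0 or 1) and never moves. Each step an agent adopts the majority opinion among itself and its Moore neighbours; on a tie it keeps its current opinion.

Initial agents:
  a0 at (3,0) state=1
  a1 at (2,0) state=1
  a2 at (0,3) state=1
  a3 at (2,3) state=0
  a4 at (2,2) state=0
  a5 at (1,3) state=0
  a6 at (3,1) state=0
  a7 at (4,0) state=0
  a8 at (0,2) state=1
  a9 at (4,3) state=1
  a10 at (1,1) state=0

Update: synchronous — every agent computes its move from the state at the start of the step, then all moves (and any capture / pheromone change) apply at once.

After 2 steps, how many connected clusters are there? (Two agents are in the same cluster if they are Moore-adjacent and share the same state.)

t=1: a0@(3,0):1 a1@(2,0):0 a2@(0,3):1 a3@(2,3):0 a4@(2,2):0 a5@(1,3):0 a6@(3,1):0 a7@(4,0):1 a8@(0,2):1 a9@(4,3):1 a10@(1,1):0
t=2: (unchanged — steady state)

2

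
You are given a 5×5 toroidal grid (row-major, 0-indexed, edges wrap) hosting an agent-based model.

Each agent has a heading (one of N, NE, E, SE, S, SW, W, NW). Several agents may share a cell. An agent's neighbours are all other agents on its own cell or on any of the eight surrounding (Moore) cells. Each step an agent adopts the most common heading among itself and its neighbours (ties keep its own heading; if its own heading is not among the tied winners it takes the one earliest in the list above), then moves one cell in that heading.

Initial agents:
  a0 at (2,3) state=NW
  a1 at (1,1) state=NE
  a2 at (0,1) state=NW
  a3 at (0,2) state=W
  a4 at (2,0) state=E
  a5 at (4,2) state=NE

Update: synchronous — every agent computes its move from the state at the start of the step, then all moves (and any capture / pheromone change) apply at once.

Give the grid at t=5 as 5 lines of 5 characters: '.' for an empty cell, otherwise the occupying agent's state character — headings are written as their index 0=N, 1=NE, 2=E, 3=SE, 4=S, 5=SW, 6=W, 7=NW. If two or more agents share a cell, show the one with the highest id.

t=1: a0@(1,2):NW a1@(0,2):NE a2@(4,2):NE a3@(4,3):NE a4@(2,1):E a5@(3,3):NE
t=2: a0@(0,1):NW a1@(4,3):NE a2@(3,3):NE a3@(3,4):NE a4@(2,2):E a5@(2,4):NE
t=3: a0@(4,0):NW a1@(3,4):NE a2@(2,4):NE a3@(2,0):NE a4@(2,3):E a5@(1,0):NE
t=4: a0@(3,4):NW a1@(2,0):NE a2@(1,0):NE a3@(1,1):NE a4@(1,4):NE a5@(0,1):NE
t=5: a0@(2,3):NW a1@(1,1):NE a2@(0,1):NE a3@(0,2):NE a4@(0,0):NE a5@(4,2):NE

111..
.1...
...7.
.....
..1..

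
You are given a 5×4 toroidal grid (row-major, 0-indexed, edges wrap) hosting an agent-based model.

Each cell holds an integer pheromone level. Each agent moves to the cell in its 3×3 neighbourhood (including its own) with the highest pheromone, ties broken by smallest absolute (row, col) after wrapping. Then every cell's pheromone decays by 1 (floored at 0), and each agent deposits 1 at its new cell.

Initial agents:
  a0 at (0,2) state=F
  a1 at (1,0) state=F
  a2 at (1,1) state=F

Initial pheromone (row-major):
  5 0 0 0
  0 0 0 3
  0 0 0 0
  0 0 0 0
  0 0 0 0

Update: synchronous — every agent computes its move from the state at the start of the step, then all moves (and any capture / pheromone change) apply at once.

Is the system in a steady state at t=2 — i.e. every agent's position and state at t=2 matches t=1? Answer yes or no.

t=1: a0@(1,3) a1@(0,0) a2@(0,0) | pheromone: 6 0 0 0 / 0 0 0 3 / 0 0 0 0 / 0 0 0 0 / 0 0 0 0
t=2: a0@(0,0) a1@(0,0) a2@(0,0) | pheromone: 8 0 0 0 / 0 0 0 2 / 0 0 0 0 / 0 0 0 0 / 0 0 0 0

no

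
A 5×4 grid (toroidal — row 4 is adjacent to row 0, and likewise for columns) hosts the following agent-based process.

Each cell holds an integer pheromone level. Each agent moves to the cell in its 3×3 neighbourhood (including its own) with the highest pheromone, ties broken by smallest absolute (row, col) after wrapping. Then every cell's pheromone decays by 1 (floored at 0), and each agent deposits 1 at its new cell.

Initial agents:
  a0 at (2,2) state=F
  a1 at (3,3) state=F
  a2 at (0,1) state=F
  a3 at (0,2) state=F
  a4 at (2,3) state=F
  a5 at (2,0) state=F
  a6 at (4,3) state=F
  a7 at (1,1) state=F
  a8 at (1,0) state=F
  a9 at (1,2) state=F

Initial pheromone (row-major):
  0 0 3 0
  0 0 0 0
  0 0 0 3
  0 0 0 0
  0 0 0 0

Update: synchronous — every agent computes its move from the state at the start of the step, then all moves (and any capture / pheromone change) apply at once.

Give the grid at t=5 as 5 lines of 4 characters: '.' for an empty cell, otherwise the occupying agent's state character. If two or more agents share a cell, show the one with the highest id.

..F.
....
...F
....
....

t=1: a0@(2,3) a1@(2,3) a2@(0,2) a3@(0,2) a4@(2,3) a5@(2,3) a6@(0,2) a7@(0,2) a8@(2,3) a9@(0,2) | pheromone: 0 0 7 0 / 0 0 0 0 / 0 0 0 7 / 0 0 0 0 / 0 0 0 0
t=2: a0@(2,3) a1@(2,3) a2@(0,2) a3@(0,2) a4@(2,3) a5@(2,3) a6@(0,2) a7@(0,2) a8@(2,3) a9@(0,2) | pheromone: 0 0 11 0 / 0 0 0 0 / 0 0 0 11 / 0 0 0 0 / 0 0 0 0
t=3: a0@(2,3) a1@(2,3) a2@(0,2) a3@(0,2) a4@(2,3) a5@(2,3) a6@(0,2) a7@(0,2) a8@(2,3) a9@(0,2) | pheromone: 0 0 15 0 / 0 0 0 0 / 0 0 0 15 / 0 0 0 0 / 0 0 0 0
t=4: a0@(2,3) a1@(2,3) a2@(0,2) a3@(0,2) a4@(2,3) a5@(2,3) a6@(0,2) a7@(0,2) a8@(2,3) a9@(0,2) | pheromone: 0 0 19 0 / 0 0 0 0 / 0 0 0 19 / 0 0 0 0 / 0 0 0 0
t=5: a0@(2,3) a1@(2,3) a2@(0,2) a3@(0,2) a4@(2,3) a5@(2,3) a6@(0,2) a7@(0,2) a8@(2,3) a9@(0,2) | pheromone: 0 0 23 0 / 0 0 0 0 / 0 0 0 23 / 0 0 0 0 / 0 0 0 0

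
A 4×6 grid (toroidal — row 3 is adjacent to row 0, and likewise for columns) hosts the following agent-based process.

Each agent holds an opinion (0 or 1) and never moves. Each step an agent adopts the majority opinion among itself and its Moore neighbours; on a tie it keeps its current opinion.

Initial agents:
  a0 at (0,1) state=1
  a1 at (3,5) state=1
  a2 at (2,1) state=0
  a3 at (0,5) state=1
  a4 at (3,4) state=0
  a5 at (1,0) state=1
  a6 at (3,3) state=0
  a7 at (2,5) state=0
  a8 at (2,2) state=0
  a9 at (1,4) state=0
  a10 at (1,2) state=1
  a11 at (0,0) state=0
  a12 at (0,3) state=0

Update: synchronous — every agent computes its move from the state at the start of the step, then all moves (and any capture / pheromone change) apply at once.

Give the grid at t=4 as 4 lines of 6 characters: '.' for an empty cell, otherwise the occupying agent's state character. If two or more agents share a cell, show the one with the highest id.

t=1: a0@(0,1):1 a1@(3,5):0 a2@(2,1):0 a3@(0,5):1 a4@(3,4):0 a5@(1,0):1 a6@(3,3):0 a7@(2,5):0 a8@(2,2):0 a9@(1,4):0 a10@(1,2):0 a11@(0,0):1 a12@(0,3):0
t=2: (unchanged — steady state)

11.0.1
1.0.0.
.00..0
...000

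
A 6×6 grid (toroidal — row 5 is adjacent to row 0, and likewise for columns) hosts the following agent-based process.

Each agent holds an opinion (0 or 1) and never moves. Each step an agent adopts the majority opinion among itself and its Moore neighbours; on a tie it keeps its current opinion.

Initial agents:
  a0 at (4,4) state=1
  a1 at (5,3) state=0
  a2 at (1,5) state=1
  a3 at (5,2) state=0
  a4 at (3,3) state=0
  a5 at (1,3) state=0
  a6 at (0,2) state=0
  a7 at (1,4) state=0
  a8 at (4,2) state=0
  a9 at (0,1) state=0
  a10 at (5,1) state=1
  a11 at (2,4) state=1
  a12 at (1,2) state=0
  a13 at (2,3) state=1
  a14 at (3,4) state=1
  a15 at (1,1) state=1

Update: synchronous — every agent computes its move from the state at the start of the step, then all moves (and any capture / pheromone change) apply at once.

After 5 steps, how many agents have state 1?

t=1: a0@(4,4):1 a1@(5,3):0 a2@(1,5):1 a3@(5,2):0 a4@(3,3):1 a5@(1,3):0 a6@(0,2):0 a7@(1,4):1 a8@(4,2):0 a9@(0,1):0 a10@(5,1):0 a11@(2,4):1 a12@(1,2):0 a13@(2,3):0 a14@(3,4):1 a15@(1,1):0
t=2: a0@(4,4):1 a1@(5,3):0 a2@(1,5):1 a3@(5,2):0 a4@(3,3):1 a5@(1,3):0 a6@(0,2):0 a7@(1,4):1 a8@(4,2):0 a9@(0,1):0 a10@(5,1):0 a11@(2,4):1 a12@(1,2):0 a13@(2,3):1 a14@(3,4):1 a15@(1,1):0
t=3: (unchanged — steady state)

7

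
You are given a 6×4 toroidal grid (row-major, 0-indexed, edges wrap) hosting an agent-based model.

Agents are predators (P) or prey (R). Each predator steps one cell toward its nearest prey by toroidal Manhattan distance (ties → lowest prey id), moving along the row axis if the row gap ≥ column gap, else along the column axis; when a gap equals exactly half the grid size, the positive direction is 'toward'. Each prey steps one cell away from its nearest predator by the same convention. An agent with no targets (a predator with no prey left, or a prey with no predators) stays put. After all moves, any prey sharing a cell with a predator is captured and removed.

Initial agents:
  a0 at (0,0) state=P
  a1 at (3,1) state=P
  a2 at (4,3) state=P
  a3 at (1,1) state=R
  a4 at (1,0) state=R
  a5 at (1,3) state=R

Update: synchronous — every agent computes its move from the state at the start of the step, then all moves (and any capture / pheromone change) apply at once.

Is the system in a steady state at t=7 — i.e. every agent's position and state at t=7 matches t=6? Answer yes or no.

t=1: a0@(1,0):P a1@(2,1):P a2@(5,3):P a4@(2,0):R a5@(2,3):R
t=2: a0@(2,0):P a1@(2,0):P a2@(0,3):P a4@(3,0):R a5@(3,3):R
t=3: a0@(3,0):P a1@(3,0):P a2@(1,3):P a4@(4,0):R a5@(4,3):R
t=4: a0@(4,0):P a1@(4,0):P a2@(2,3):P a4@(5,0):R a5@(5,3):R
t=5: a0@(5,0):P a1@(5,0):P a2@(3,3):P a4@(0,0):R a5@(0,3):R
t=6: a0@(0,0):P a1@(0,0):P a2@(4,3):P a4@(1,0):R a5@(1,3):R
t=7: a0@(1,0):P a1@(1,0):P a2@(5,3):P a4@(2,0):R a5@(2,3):R

no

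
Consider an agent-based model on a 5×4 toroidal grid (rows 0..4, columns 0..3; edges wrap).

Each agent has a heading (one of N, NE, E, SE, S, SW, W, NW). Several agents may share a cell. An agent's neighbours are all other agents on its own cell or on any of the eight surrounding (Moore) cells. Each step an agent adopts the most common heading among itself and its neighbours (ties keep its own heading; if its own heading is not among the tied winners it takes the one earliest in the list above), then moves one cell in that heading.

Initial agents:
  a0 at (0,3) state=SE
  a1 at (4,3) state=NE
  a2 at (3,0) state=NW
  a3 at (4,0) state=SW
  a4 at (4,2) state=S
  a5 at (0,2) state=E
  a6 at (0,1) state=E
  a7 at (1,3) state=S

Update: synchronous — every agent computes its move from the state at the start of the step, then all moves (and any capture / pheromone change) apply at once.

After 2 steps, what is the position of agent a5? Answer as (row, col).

t=1: a0@(1,3):S a1@(3,0):NE a2@(2,3):NW a3@(0,3):SW a4@(4,3):E a5@(0,3):E a6@(0,2):E a7@(2,3):S
t=2: a0@(2,3):S a1@(2,1):NE a2@(3,3):S a3@(0,0):E a4@(4,0):E a5@(0,0):E a6@(0,3):E a7@(3,3):S

(0, 0)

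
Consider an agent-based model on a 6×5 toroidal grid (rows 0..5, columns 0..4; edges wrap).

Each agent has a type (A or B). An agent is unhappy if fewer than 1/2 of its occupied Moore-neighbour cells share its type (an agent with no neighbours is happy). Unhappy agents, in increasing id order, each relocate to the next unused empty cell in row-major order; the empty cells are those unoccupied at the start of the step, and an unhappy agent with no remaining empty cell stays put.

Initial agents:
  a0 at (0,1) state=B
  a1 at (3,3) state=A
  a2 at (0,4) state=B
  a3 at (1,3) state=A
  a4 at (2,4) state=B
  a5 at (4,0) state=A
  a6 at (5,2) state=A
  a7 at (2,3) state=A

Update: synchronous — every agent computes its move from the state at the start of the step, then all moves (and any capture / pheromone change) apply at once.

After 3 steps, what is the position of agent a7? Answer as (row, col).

t=1: a0@(0,0):B a1@(3,3):A a2@(0,2):B a3@(0,3):A a4@(1,0):B a5@(4,0):A a6@(1,1):A a7@(2,3):A
t=2: a0@(0,0):B a1@(3,3):A a2@(0,1):B a3@(0,4):A a4@(1,0):B a5@(4,0):A a6@(1,2):A a7@(2,3):A
t=3: a0@(0,0):B a1@(3,3):A a2@(0,1):B a3@(0,2):A a4@(1,0):B a5@(4,0):A a6@(1,2):A a7@(2,3):A

(2, 3)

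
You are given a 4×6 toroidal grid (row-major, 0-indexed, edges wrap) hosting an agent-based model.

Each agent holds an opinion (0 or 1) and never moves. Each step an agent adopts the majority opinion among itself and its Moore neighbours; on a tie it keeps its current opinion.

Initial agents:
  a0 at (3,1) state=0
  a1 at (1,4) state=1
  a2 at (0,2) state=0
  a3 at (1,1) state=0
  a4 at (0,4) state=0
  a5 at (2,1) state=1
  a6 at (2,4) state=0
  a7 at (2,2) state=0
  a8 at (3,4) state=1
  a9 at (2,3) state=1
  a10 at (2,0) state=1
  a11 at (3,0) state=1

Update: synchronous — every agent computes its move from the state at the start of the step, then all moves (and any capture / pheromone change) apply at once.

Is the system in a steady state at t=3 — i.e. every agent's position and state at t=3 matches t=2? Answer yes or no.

yes

t=1: a0@(3,1):0 a1@(1,4):1 a2@(0,2):0 a3@(1,1):0 a4@(0,4):1 a5@(2,1):1 a6@(2,4):1 a7@(2,2):0 a8@(3,4):1 a9@(2,3):1 a10@(2,0):1 a11@(3,0):1
t=2: (unchanged — steady state)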